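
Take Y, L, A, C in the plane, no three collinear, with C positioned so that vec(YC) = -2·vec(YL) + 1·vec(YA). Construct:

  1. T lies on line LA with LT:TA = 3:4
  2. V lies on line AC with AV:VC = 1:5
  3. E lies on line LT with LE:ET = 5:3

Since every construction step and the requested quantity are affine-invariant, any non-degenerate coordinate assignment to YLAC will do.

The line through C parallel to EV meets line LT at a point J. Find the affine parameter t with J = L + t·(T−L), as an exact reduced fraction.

t = -95/12

Work in coordinates with Y = (0, 0), L = (1, 0), A = (0, 1), C = (-2, 1).
1. T lies on line LA with LT:TA = 3:4 ⇒ T = (4/7, 3/7)
2. V lies on line AC with AV:VC = 1:5 ⇒ V = (-1/3, 1)
3. E lies on line LT with LE:ET = 5:3 ⇒ E = (41/56, 15/56)
through C parallel to EV: direction (-179/168, 41/56); meets LT at J = (123/28, -95/28)
J = L + t·(T−L) with t = -95/12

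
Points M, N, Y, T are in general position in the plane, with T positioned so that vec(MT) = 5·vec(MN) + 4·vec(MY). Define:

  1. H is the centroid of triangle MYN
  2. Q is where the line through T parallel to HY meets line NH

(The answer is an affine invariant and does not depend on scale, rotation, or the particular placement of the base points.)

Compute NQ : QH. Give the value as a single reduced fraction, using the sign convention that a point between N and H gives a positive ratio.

NQ:QH = -12/13

Choose coordinates M = (0, 0), N = (1, 0), Y = (0, 1), T = (5, 4).
1. H is the centroid of triangle MYN ⇒ H = (1/3, 1/3)
2. Q is where the line through T parallel to HY meets line NH ⇒ Q = (9, -4)
Q = N + t·(H−N) with t = -12, so NQ:QH = t:(1−t) = -12:13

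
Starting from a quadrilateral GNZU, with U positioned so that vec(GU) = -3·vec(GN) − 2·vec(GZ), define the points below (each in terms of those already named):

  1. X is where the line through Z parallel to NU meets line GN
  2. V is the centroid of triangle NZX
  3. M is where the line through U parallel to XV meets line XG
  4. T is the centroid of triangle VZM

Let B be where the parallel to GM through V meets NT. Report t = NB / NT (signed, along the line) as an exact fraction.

t = 3/4

Set G = (0, 0), N = (1, 0), Z = (0, 1), U = (-3, -2); any affine frame gives the same invariant.
1. X is where the line through Z parallel to NU meets line GN ⇒ X = (-2, 0)
2. V is the centroid of triangle NZX ⇒ V = (-1/3, 1/3)
3. M is where the line through U parallel to XV meets line XG ⇒ M = (7, 0)
4. T is the centroid of triangle VZM ⇒ T = (20/9, 4/9)
through V parallel to GM: direction (7, 0); meets NT at B = (23/12, 1/3)
B = N + t·(T−N) with t = 3/4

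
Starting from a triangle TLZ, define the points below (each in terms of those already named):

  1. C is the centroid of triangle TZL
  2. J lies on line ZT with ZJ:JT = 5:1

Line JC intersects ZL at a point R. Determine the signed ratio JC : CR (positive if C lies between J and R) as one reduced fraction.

Work in coordinates with T = (0, 0), L = (1, 0), Z = (0, 1).
1. C is the centroid of triangle TZL ⇒ C = (1/3, 1/3)
2. J lies on line ZT with ZJ:JT = 5:1 ⇒ J = (0, 1/6)
line JC meets ZL at R = (5/9, 4/9)
C = J + t·(R−J) with t = 3/5, so JC:CR = 3/5:2/5

JC:CR = 3/2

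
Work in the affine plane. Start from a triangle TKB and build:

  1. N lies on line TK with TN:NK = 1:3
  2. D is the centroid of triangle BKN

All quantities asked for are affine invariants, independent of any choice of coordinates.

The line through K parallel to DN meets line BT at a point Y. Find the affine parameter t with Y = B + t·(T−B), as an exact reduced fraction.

t = 3

Set T = (0, 0), K = (1, 0), B = (0, 1); any affine frame gives the same invariant.
1. N lies on line TK with TN:NK = 1:3 ⇒ N = (1/4, 0)
2. D is the centroid of triangle BKN ⇒ D = (5/12, 1/3)
through K parallel to DN: direction (-1/6, -1/3); meets BT at Y = (0, -2)
Y = B + t·(T−B) with t = 3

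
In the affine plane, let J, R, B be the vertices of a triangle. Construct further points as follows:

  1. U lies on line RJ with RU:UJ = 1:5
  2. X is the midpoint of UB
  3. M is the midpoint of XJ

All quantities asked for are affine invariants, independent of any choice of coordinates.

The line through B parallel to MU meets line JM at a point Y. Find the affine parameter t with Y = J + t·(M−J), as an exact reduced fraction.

t = 3

Choose coordinates J = (0, 0), R = (1, 0), B = (0, 1).
1. U lies on line RJ with RU:UJ = 1:5 ⇒ U = (5/6, 0)
2. X is the midpoint of UB ⇒ X = (5/12, 1/2)
3. M is the midpoint of XJ ⇒ M = (5/24, 1/4)
through B parallel to MU: direction (5/8, -1/4); meets JM at Y = (5/8, 3/4)
Y = J + t·(M−J) with t = 3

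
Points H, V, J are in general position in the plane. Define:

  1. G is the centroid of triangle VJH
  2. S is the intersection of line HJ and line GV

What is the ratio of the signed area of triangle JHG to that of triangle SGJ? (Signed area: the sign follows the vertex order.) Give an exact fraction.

Assign H = (0, 0), V = (1, 0), J = (0, 1) — the answer is frame-independent, so this choice is without loss of generality.
1. G is the centroid of triangle VJH ⇒ G = (1/3, 1/3)
2. S is the intersection of line HJ and line GV ⇒ S = (0, 1/2)
2·[JHG] = 1/3, 2·[SGJ] = 1/6
[JHG]:[SGJ] = 1/3:1/6 = 2

[JHG]:[SGJ] = 2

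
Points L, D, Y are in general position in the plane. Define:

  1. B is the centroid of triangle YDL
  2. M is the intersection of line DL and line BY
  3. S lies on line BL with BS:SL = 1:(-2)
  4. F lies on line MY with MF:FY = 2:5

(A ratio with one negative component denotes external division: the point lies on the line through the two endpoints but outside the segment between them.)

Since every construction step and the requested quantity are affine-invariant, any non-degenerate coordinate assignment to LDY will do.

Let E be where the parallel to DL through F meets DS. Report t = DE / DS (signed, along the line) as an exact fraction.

t = 3/7

Assign L = (0, 0), D = (1, 0), Y = (0, 1) — the answer is frame-independent, so this choice is without loss of generality.
1. B is the centroid of triangle YDL ⇒ B = (1/3, 1/3)
2. M is the intersection of line DL and line BY ⇒ M = (1/2, 0)
3. S lies on line BL with BS:SL = 1:(-2) ⇒ S = (2/3, 2/3)
4. F lies on line MY with MF:FY = 2:5 ⇒ F = (5/14, 2/7)
through F parallel to DL: direction (-1, 0); meets DS at E = (6/7, 2/7)
E = D + t·(S−D) with t = 3/7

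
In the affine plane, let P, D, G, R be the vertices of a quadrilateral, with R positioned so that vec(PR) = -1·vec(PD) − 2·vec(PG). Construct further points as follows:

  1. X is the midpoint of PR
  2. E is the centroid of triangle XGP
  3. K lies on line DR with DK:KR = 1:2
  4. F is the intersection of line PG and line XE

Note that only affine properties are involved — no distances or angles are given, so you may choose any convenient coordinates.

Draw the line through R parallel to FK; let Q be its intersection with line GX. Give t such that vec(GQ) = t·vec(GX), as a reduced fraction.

Work in coordinates with P = (0, 0), D = (1, 0), G = (0, 1), R = (-1, -2).
1. X is the midpoint of PR ⇒ X = (-1/2, -1)
2. E is the centroid of triangle XGP ⇒ E = (-1/6, 0)
3. K lies on line DR with DK:KR = 1:2 ⇒ K = (1/3, -2/3)
4. F is the intersection of line PG and line XE ⇒ F = (0, 1/2)
through R parallel to FK: direction (1/3, -7/6); meets GX at Q = (-13/15, -37/15)
Q = G + t·(X−G) with t = 26/15

t = 26/15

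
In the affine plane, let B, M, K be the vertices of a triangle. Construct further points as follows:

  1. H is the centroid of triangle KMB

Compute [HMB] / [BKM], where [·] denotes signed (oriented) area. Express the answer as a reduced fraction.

[HMB]:[BKM] = 1/3

Work in coordinates with B = (0, 0), M = (1, 0), K = (0, 1).
1. H is the centroid of triangle KMB ⇒ H = (1/3, 1/3)
2·[HMB] = -1/3, 2·[BKM] = -1
[HMB]:[BKM] = -1/3:-1 = 1/3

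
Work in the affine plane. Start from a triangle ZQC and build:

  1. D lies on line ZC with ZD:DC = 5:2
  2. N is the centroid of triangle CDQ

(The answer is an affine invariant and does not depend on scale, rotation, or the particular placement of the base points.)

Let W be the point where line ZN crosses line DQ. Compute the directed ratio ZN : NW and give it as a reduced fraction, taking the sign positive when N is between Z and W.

ZN:NW = -17/2

Work in coordinates with Z = (0, 0), Q = (1, 0), C = (0, 1).
1. D lies on line ZC with ZD:DC = 5:2 ⇒ D = (0, 5/7)
2. N is the centroid of triangle CDQ ⇒ N = (1/3, 4/7)
line ZN meets DQ at W = (5/17, 60/119)
N = Z + t·(W−Z) with t = 17/15, so ZN:NW = 17/15:-2/15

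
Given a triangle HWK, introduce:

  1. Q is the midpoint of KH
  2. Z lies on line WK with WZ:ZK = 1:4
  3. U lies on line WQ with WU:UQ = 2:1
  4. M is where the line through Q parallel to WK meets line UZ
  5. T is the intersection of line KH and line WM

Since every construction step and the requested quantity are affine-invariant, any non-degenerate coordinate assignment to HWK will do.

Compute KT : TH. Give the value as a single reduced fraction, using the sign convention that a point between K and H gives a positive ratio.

Choose coordinates H = (0, 0), W = (1, 0), K = (0, 1).
1. Q is the midpoint of KH ⇒ Q = (0, 1/2)
2. Z lies on line WK with WZ:ZK = 1:4 ⇒ Z = (4/5, 1/5)
3. U lies on line WQ with WU:UQ = 2:1 ⇒ U = (1/3, 1/3)
4. M is where the line through Q parallel to WK meets line UZ ⇒ M = (1/10, 2/5)
5. T is the intersection of line KH and line WM ⇒ T = (0, 4/9)
T = K + t·(H−K) with t = 5/9, so KT:TH = t:(1−t) = 5/9:4/9

KT:TH = 5/4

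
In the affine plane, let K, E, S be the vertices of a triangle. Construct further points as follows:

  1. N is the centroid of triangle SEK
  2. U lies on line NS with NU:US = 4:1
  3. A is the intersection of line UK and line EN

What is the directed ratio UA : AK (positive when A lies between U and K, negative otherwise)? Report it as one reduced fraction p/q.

UA:AK = 4/5

Work in coordinates with K = (0, 0), E = (1, 0), S = (0, 1).
1. N is the centroid of triangle SEK ⇒ N = (1/3, 1/3)
2. U lies on line NS with NU:US = 4:1 ⇒ U = (1/15, 13/15)
3. A is the intersection of line UK and line EN ⇒ A = (1/27, 13/27)
A = U + t·(K−U) with t = 4/9, so UA:AK = t:(1−t) = 4/9:5/9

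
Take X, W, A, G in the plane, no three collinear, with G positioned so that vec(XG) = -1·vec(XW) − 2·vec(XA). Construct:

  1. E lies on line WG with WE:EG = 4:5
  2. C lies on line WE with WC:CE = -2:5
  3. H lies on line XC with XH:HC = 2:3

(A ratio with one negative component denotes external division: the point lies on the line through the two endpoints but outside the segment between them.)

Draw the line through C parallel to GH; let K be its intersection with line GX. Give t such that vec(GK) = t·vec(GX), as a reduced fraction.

t = -3/2

Choose coordinates X = (0, 0), W = (1, 0), A = (0, 1), G = (-1, -2).
1. E lies on line WG with WE:EG = 4:5 ⇒ E = (1/9, -8/9)
2. C lies on line WE with WC:CE = -2:5 ⇒ C = (43/27, 16/27)
3. H lies on line XC with XH:HC = 2:3 ⇒ H = (86/135, 32/135)
through C parallel to GH: direction (221/135, 302/135); meets GX at K = (-5/2, -5)
K = G + t·(X−G) with t = -3/2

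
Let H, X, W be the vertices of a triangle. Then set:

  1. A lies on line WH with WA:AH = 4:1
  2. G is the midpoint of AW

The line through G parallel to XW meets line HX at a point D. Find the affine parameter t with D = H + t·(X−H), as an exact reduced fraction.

t = 3/5

Work in coordinates with H = (0, 0), X = (1, 0), W = (0, 1).
1. A lies on line WH with WA:AH = 4:1 ⇒ A = (0, 1/5)
2. G is the midpoint of AW ⇒ G = (0, 3/5)
through G parallel to XW: direction (-1, 1); meets HX at D = (3/5, 0)
D = H + t·(X−H) with t = 3/5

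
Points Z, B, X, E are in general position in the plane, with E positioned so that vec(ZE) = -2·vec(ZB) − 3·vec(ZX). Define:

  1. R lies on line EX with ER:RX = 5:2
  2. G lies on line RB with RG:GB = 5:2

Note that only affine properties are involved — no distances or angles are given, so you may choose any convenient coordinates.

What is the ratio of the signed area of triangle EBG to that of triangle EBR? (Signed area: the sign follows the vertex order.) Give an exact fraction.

Assign Z = (0, 0), B = (1, 0), X = (0, 1), E = (-2, -3) — the answer is frame-independent, so this choice is without loss of generality.
1. R lies on line EX with ER:RX = 5:2 ⇒ R = (-4/7, -1/7)
2. G lies on line RB with RG:GB = 5:2 ⇒ G = (27/49, -2/49)
2·[EBG] = 60/49, 2·[EBR] = 30/7
[EBG]:[EBR] = 60/49:30/7 = 2/7

[EBG]:[EBR] = 2/7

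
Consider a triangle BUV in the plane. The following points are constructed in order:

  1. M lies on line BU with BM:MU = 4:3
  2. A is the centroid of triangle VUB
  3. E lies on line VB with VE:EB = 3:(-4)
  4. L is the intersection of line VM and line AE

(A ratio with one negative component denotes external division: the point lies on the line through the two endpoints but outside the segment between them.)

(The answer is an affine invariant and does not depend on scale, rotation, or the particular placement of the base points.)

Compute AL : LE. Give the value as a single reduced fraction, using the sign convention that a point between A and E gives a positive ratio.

Assign B = (0, 0), U = (1, 0), V = (0, 1) — the answer is frame-independent, so this choice is without loss of generality.
1. M lies on line BU with BM:MU = 4:3 ⇒ M = (4/7, 0)
2. A is the centroid of triangle VUB ⇒ A = (1/3, 1/3)
3. E lies on line VB with VE:EB = 3:(-4) ⇒ E = (0, 4)
4. L is the intersection of line VM and line AE ⇒ L = (12/37, 16/37)
L = A + t·(E−A) with t = 1/37, so AL:LE = t:(1−t) = 1/37:36/37

AL:LE = 1/36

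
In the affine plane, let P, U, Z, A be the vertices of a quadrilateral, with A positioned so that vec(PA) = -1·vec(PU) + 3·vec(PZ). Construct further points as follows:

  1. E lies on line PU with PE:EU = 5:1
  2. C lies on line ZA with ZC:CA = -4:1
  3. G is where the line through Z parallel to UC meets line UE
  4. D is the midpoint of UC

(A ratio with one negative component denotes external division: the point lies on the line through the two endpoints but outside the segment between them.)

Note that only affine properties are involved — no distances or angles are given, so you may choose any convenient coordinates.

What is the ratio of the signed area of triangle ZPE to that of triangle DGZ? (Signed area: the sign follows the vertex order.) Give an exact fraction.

Set P = (0, 0), U = (1, 0), Z = (0, 1), A = (-1, 3); any affine frame gives the same invariant.
1. E lies on line PU with PE:EU = 5:1 ⇒ E = (5/6, 0)
2. C lies on line ZA with ZC:CA = -4:1 ⇒ C = (-4/3, 11/3)
3. G is where the line through Z parallel to UC meets line UE ⇒ G = (7/11, 0)
4. D is the midpoint of UC ⇒ D = (-1/6, 11/6)
2·[ZPE] = 5/6, 2·[DGZ] = -4/11
[ZPE]:[DGZ] = 5/6:-4/11 = -55/24

[ZPE]:[DGZ] = -55/24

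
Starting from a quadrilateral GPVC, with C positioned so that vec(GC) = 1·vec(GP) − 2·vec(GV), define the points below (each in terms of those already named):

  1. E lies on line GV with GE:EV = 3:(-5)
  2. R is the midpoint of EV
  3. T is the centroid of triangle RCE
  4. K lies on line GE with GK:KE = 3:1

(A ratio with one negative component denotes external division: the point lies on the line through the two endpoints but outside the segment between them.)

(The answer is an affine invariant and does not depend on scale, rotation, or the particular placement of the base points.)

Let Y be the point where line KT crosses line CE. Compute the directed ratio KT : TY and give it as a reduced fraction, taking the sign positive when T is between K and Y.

Work in coordinates with G = (0, 0), P = (1, 0), V = (0, 1), C = (1, -2).
1. E lies on line GV with GE:EV = 3:(-5) ⇒ E = (0, -3/2)
2. R is the midpoint of EV ⇒ R = (0, -1/4)
3. T is the centroid of triangle RCE ⇒ T = (1/3, -5/4)
4. K lies on line GE with GK:KE = 3:1 ⇒ K = (0, -9/8)
line KT meets CE at Y = (-3, 0)
T = K + t·(Y−K) with t = -1/9, so KT:TY = -1/9:10/9

KT:TY = -1/10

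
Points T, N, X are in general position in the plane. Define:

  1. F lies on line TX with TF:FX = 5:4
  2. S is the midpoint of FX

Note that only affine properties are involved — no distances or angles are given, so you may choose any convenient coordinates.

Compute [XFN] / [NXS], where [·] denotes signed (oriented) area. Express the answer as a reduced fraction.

[XFN]:[NXS] = 2

Choose coordinates T = (0, 0), N = (1, 0), X = (0, 1).
1. F lies on line TX with TF:FX = 5:4 ⇒ F = (0, 5/9)
2. S is the midpoint of FX ⇒ S = (0, 7/9)
2·[XFN] = 4/9, 2·[NXS] = 2/9
[XFN]:[NXS] = 4/9:2/9 = 2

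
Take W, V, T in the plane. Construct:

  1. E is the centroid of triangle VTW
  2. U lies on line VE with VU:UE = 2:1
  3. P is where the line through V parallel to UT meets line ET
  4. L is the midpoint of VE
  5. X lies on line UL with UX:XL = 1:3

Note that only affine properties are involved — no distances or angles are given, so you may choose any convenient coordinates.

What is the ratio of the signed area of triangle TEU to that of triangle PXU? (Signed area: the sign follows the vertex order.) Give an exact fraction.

[TEU]:[PXU] = -8/3

Work in coordinates with W = (0, 0), V = (1, 0), T = (0, 1).
1. E is the centroid of triangle VTW ⇒ E = (1/3, 1/3)
2. U lies on line VE with VU:UE = 2:1 ⇒ U = (5/9, 2/9)
3. P is where the line through V parallel to UT meets line ET ⇒ P = (-2/3, 7/3)
4. L is the midpoint of VE ⇒ L = (2/3, 1/6)
5. X lies on line UL with UX:XL = 1:3 ⇒ X = (7/12, 5/24)
2·[TEU] = 1/9, 2·[PXU] = -1/24
[TEU]:[PXU] = 1/9:-1/24 = -8/3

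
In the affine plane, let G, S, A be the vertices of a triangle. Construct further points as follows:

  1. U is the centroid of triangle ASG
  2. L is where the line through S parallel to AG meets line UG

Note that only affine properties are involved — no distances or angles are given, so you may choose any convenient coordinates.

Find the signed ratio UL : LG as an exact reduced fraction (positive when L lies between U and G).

UL:LG = -2/3

Choose coordinates G = (0, 0), S = (1, 0), A = (0, 1).
1. U is the centroid of triangle ASG ⇒ U = (1/3, 1/3)
2. L is where the line through S parallel to AG meets line UG ⇒ L = (1, 1)
L = U + t·(G−U) with t = -2, so UL:LG = t:(1−t) = -2:3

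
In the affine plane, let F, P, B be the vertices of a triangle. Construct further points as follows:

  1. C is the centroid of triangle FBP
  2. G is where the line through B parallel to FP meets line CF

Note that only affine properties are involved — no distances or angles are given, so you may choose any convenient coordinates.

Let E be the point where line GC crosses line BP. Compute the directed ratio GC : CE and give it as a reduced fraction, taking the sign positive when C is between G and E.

Work in coordinates with F = (0, 0), P = (1, 0), B = (0, 1).
1. C is the centroid of triangle FBP ⇒ C = (1/3, 1/3)
2. G is where the line through B parallel to FP meets line CF ⇒ G = (1, 1)
line GC meets BP at E = (1/2, 1/2)
C = G + t·(E−G) with t = 4/3, so GC:CE = 4/3:-1/3

GC:CE = -4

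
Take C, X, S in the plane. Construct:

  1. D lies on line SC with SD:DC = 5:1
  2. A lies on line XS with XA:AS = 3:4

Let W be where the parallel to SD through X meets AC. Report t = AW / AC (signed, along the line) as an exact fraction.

t = -3/4

Choose coordinates C = (0, 0), X = (1, 0), S = (0, 1).
1. D lies on line SC with SD:DC = 5:1 ⇒ D = (0, 1/6)
2. A lies on line XS with XA:AS = 3:4 ⇒ A = (4/7, 3/7)
through X parallel to SD: direction (0, -5/6); meets AC at W = (1, 3/4)
W = A + t·(C−A) with t = -3/4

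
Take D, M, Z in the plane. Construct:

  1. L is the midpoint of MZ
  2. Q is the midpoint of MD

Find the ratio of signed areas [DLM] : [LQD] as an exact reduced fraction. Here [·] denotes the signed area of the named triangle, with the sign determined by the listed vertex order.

Set D = (0, 0), M = (1, 0), Z = (0, 1); any affine frame gives the same invariant.
1. L is the midpoint of MZ ⇒ L = (1/2, 1/2)
2. Q is the midpoint of MD ⇒ Q = (1/2, 0)
2·[DLM] = -1/2, 2·[LQD] = -1/4
[DLM]:[LQD] = -1/2:-1/4 = 2

[DLM]:[LQD] = 2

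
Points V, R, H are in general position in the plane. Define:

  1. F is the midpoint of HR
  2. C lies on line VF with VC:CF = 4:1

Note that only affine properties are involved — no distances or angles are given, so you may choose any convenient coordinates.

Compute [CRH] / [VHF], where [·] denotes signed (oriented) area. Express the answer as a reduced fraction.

Assign V = (0, 0), R = (1, 0), H = (0, 1) — the answer is frame-independent, so this choice is without loss of generality.
1. F is the midpoint of HR ⇒ F = (1/2, 1/2)
2. C lies on line VF with VC:CF = 4:1 ⇒ C = (2/5, 2/5)
2·[CRH] = 1/5, 2·[VHF] = -1/2
[CRH]:[VHF] = 1/5:-1/2 = -2/5

[CRH]:[VHF] = -2/5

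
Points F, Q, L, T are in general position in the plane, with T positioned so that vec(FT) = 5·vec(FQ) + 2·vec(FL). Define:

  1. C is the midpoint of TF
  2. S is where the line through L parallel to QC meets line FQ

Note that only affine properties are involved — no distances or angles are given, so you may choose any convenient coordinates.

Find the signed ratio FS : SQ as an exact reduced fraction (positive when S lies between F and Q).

FS:SQ = -3/5

Assign F = (0, 0), Q = (1, 0), L = (0, 1), T = (5, 2) — the answer is frame-independent, so this choice is without loss of generality.
1. C is the midpoint of TF ⇒ C = (5/2, 1)
2. S is where the line through L parallel to QC meets line FQ ⇒ S = (-3/2, 0)
S = F + t·(Q−F) with t = -3/2, so FS:SQ = t:(1−t) = -3/2:5/2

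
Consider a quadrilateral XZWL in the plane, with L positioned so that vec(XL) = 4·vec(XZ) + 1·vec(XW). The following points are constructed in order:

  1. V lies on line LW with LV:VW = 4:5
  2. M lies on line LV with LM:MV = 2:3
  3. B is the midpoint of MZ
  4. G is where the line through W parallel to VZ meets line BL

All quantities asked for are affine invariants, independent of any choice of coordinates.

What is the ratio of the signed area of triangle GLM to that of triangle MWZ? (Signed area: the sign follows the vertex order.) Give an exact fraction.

[GLM]:[MWZ] = 90/259

Choose coordinates X = (0, 0), Z = (1, 0), W = (0, 1), L = (4, 1).
1. V lies on line LW with LV:VW = 4:5 ⇒ V = (20/9, 1)
2. M lies on line LV with LM:MV = 2:3 ⇒ M = (148/45, 1)
3. B is the midpoint of MZ ⇒ B = (193/90, 1/2)
4. G is where the line through W parallel to VZ meets line BL ⇒ G = (-55/28, -17/28)
2·[GLM] = 8/7, 2·[MWZ] = 148/45
[GLM]:[MWZ] = 8/7:148/45 = 90/259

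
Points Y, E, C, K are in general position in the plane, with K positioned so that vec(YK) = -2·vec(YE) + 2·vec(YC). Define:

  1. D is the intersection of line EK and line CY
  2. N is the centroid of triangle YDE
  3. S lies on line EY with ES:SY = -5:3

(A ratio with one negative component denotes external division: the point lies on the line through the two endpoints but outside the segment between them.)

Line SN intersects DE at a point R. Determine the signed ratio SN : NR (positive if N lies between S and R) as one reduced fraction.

Set Y = (0, 0), E = (1, 0), C = (0, 1), K = (-2, 2); any affine frame gives the same invariant.
1. D is the intersection of line EK and line CY ⇒ D = (0, 2/3)
2. N is the centroid of triangle YDE ⇒ N = (1/3, 2/9)
3. S lies on line EY with ES:SY = -5:3 ⇒ S = (-3/2, 0)
line SN meets DE at R = (8/13, 10/39)
N = S + t·(R−S) with t = 13/15, so SN:NR = 13/15:2/15

SN:NR = 13/2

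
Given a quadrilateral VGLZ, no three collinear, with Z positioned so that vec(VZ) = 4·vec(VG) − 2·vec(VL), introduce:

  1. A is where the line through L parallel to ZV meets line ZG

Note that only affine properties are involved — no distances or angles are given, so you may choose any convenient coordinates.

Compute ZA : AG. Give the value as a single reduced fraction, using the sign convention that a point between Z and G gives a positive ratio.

ZA:AG = -2

Choose coordinates V = (0, 0), G = (1, 0), L = (0, 1), Z = (4, -2).
1. A is where the line through L parallel to ZV meets line ZG ⇒ A = (-2, 2)
A = Z + t·(G−Z) with t = 2, so ZA:AG = t:(1−t) = 2:-1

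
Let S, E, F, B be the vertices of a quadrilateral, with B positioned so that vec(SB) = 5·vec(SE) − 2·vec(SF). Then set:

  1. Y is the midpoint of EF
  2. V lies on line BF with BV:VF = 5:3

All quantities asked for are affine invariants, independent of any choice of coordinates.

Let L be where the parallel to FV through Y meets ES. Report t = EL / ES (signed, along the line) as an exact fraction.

t = -1/3

Set S = (0, 0), E = (1, 0), F = (0, 1), B = (5, -2); any affine frame gives the same invariant.
1. Y is the midpoint of EF ⇒ Y = (1/2, 1/2)
2. V lies on line BF with BV:VF = 5:3 ⇒ V = (15/8, -1/8)
through Y parallel to FV: direction (15/8, -9/8); meets ES at L = (4/3, 0)
L = E + t·(S−E) with t = -1/3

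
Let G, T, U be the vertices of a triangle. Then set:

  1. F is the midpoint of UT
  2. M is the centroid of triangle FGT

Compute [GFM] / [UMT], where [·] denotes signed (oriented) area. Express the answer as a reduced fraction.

[GFM]:[UMT] = -1/2

Assign G = (0, 0), T = (1, 0), U = (0, 1) — the answer is frame-independent, so this choice is without loss of generality.
1. F is the midpoint of UT ⇒ F = (1/2, 1/2)
2. M is the centroid of triangle FGT ⇒ M = (1/2, 1/6)
2·[GFM] = -1/6, 2·[UMT] = 1/3
[GFM]:[UMT] = -1/6:1/3 = -1/2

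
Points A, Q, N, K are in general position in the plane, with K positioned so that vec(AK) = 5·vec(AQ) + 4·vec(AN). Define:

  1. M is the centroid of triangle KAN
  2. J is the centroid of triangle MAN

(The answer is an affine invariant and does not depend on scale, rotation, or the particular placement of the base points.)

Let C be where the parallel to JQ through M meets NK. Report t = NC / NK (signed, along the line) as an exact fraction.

Work in coordinates with A = (0, 0), Q = (1, 0), N = (0, 1), K = (5, 4).
1. M is the centroid of triangle KAN ⇒ M = (5/3, 5/3)
2. J is the centroid of triangle MAN ⇒ J = (5/9, 8/9)
through M parallel to JQ: direction (4/9, -8/9); meets NK at C = (20/13, 25/13)
C = N + t·(K−N) with t = 4/13

t = 4/13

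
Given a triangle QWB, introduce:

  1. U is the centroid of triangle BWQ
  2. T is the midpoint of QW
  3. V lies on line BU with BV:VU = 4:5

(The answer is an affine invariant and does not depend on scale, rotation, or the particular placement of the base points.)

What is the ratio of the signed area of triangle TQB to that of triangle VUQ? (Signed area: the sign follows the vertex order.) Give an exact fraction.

Choose coordinates Q = (0, 0), W = (1, 0), B = (0, 1).
1. U is the centroid of triangle BWQ ⇒ U = (1/3, 1/3)
2. T is the midpoint of QW ⇒ T = (1/2, 0)
3. V lies on line BU with BV:VU = 4:5 ⇒ V = (4/27, 19/27)
2·[TQB] = -1/2, 2·[VUQ] = -5/27
[TQB]:[VUQ] = -1/2:-5/27 = 27/10

[TQB]:[VUQ] = 27/10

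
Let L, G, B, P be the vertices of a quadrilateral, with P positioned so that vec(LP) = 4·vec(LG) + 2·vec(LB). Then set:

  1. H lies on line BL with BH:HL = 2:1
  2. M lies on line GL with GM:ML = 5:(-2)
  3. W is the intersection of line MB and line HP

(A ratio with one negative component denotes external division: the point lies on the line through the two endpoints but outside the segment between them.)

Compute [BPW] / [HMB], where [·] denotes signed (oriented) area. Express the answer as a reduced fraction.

Work in coordinates with L = (0, 0), G = (1, 0), B = (0, 1), P = (4, 2).
1. H lies on line BL with BH:HL = 2:1 ⇒ H = (0, 1/3)
2. M lies on line GL with GM:ML = 5:(-2) ⇒ M = (-2/3, 0)
3. W is the intersection of line MB and line HP ⇒ W = (-8/13, 1/13)
2·[BPW] = -40/13, 2·[HMB] = -4/9
[BPW]:[HMB] = -40/13:-4/9 = 90/13

[BPW]:[HMB] = 90/13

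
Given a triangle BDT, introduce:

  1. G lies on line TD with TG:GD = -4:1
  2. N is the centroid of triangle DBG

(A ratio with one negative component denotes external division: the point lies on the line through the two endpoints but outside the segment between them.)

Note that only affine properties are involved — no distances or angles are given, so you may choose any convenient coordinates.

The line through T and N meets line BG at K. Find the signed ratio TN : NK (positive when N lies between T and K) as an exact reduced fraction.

TN:NK = 11

Work in coordinates with B = (0, 0), D = (1, 0), T = (0, 1).
1. G lies on line TD with TG:GD = -4:1 ⇒ G = (4/3, -1/3)
2. N is the centroid of triangle DBG ⇒ N = (7/9, -1/9)
line TN meets BG at K = (28/33, -7/33)
N = T + t·(K−T) with t = 11/12, so TN:NK = 11/12:1/12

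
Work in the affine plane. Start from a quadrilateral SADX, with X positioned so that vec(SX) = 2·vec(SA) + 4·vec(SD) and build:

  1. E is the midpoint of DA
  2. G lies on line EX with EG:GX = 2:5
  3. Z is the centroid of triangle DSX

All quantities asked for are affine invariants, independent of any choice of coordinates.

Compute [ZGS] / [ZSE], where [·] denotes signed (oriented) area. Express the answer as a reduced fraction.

Set S = (0, 0), A = (1, 0), D = (0, 1), X = (2, 4); any affine frame gives the same invariant.
1. E is the midpoint of DA ⇒ E = (1/2, 1/2)
2. G lies on line EX with EG:GX = 2:5 ⇒ G = (13/14, 3/2)
3. Z is the centroid of triangle DSX ⇒ Z = (2/3, 5/3)
2·[ZGS] = -23/42, 2·[ZSE] = 1/2
[ZGS]:[ZSE] = -23/42:1/2 = -23/21

[ZGS]:[ZSE] = -23/21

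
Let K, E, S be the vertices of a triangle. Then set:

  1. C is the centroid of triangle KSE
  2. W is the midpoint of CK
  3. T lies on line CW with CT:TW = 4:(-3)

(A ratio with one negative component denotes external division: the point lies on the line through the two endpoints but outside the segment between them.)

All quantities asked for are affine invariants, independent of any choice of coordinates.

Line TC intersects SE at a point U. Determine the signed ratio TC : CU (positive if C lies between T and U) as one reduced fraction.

Work in coordinates with K = (0, 0), E = (1, 0), S = (0, 1).
1. C is the centroid of triangle KSE ⇒ C = (1/3, 1/3)
2. W is the midpoint of CK ⇒ W = (1/6, 1/6)
3. T lies on line CW with CT:TW = 4:(-3) ⇒ T = (-1/3, -1/3)
line TC meets SE at U = (1/2, 1/2)
C = T + t·(U−T) with t = 4/5, so TC:CU = 4/5:1/5

TC:CU = 4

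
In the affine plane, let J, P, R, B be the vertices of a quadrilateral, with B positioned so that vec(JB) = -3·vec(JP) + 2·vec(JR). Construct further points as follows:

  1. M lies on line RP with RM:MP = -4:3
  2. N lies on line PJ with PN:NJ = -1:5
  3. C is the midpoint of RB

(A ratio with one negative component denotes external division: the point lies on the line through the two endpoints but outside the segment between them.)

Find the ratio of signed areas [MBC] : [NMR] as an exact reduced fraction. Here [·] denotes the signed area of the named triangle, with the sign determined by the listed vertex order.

Assign J = (0, 0), P = (1, 0), R = (0, 1), B = (-3, 2) — the answer is frame-independent, so this choice is without loss of generality.
1. M lies on line RP with RM:MP = -4:3 ⇒ M = (4, -3)
2. N lies on line PJ with PN:NJ = -1:5 ⇒ N = (5/4, 0)
3. C is the midpoint of RB ⇒ C = (-3/2, 3/2)
2·[MBC] = -4, 2·[NMR] = -1
[MBC]:[NMR] = -4:-1 = 4

[MBC]:[NMR] = 4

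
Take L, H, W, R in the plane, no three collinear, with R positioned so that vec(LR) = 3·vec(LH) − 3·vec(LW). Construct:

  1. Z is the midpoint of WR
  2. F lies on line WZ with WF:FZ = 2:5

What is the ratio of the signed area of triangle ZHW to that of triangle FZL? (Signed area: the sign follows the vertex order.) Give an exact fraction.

[ZHW]:[FZL] = -7/15

Work in coordinates with L = (0, 0), H = (1, 0), W = (0, 1), R = (3, -3).
1. Z is the midpoint of WR ⇒ Z = (3/2, -1)
2. F lies on line WZ with WF:FZ = 2:5 ⇒ F = (3/7, 3/7)
2·[ZHW] = 1/2, 2·[FZL] = -15/14
[ZHW]:[FZL] = 1/2:-15/14 = -7/15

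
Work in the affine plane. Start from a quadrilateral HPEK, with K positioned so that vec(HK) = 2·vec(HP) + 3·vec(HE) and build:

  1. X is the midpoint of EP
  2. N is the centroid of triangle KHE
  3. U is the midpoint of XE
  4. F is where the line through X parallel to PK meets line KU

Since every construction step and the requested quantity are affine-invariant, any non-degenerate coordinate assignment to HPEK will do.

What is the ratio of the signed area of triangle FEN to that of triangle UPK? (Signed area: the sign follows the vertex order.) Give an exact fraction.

[FEN]:[UPK] = 1/54

Assign H = (0, 0), P = (1, 0), E = (0, 1), K = (2, 3) — the answer is frame-independent, so this choice is without loss of generality.
1. X is the midpoint of EP ⇒ X = (1/2, 1/2)
2. N is the centroid of triangle KHE ⇒ N = (2/3, 4/3)
3. U is the midpoint of XE ⇒ U = (1/4, 3/4)
4. F is where the line through X parallel to PK meets line KU ⇒ F = (5/6, 3/2)
2·[FEN] = 1/18, 2·[UPK] = 3
[FEN]:[UPK] = 1/18:3 = 1/54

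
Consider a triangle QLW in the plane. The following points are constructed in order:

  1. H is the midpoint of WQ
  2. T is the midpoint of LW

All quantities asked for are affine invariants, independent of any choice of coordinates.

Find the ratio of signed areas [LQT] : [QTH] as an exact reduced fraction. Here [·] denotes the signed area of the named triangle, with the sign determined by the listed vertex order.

Choose coordinates Q = (0, 0), L = (1, 0), W = (0, 1).
1. H is the midpoint of WQ ⇒ H = (0, 1/2)
2. T is the midpoint of LW ⇒ T = (1/2, 1/2)
2·[LQT] = -1/2, 2·[QTH] = 1/4
[LQT]:[QTH] = -1/2:1/4 = -2

[LQT]:[QTH] = -2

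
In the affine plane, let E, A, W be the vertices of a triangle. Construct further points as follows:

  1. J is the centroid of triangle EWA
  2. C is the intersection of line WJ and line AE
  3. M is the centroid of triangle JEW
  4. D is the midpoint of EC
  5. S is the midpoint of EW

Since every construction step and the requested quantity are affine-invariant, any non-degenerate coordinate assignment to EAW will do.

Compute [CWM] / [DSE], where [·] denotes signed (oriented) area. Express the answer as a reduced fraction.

[CWM]:[DSE] = 4/3

Choose coordinates E = (0, 0), A = (1, 0), W = (0, 1).
1. J is the centroid of triangle EWA ⇒ J = (1/3, 1/3)
2. C is the intersection of line WJ and line AE ⇒ C = (1/2, 0)
3. M is the centroid of triangle JEW ⇒ M = (1/9, 4/9)
4. D is the midpoint of EC ⇒ D = (1/4, 0)
5. S is the midpoint of EW ⇒ S = (0, 1/2)
2·[CWM] = 1/6, 2·[DSE] = 1/8
[CWM]:[DSE] = 1/6:1/8 = 4/3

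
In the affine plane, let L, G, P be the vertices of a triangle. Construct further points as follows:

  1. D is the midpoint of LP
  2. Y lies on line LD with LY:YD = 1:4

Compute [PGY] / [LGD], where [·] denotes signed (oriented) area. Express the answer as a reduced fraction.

Set L = (0, 0), G = (1, 0), P = (0, 1); any affine frame gives the same invariant.
1. D is the midpoint of LP ⇒ D = (0, 1/2)
2. Y lies on line LD with LY:YD = 1:4 ⇒ Y = (0, 1/10)
2·[PGY] = -9/10, 2·[LGD] = 1/2
[PGY]:[LGD] = -9/10:1/2 = -9/5

[PGY]:[LGD] = -9/5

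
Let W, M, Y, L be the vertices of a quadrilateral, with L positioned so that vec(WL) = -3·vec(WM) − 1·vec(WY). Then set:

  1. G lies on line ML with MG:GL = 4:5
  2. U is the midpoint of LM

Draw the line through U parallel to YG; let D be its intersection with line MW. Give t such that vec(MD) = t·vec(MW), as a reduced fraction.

Assign W = (0, 0), M = (1, 0), Y = (0, 1), L = (-3, -1) — the answer is frame-independent, so this choice is without loss of generality.
1. G lies on line ML with MG:GL = 4:5 ⇒ G = (-7/9, -4/9)
2. U is the midpoint of LM ⇒ U = (-1, -1/2)
through U parallel to YG: direction (-7/9, -13/9); meets MW at D = (-19/26, 0)
D = M + t·(W−M) with t = 45/26

t = 45/26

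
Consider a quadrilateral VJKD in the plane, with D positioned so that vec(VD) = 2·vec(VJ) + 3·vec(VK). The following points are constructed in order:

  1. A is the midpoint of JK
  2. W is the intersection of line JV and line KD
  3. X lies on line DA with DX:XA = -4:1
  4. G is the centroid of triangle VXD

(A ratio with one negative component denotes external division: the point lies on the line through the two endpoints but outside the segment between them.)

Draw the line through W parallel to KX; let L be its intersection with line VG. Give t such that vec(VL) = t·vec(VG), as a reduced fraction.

t = -3/2

Choose coordinates V = (0, 0), J = (1, 0), K = (0, 1), D = (2, 3).
1. A is the midpoint of JK ⇒ A = (1/2, 1/2)
2. W is the intersection of line JV and line KD ⇒ W = (-1, 0)
3. X lies on line DA with DX:XA = -4:1 ⇒ X = (0, -1/3)
4. G is the centroid of triangle VXD ⇒ G = (2/3, 8/9)
through W parallel to KX: direction (0, -4/3); meets VG at L = (-1, -4/3)
L = V + t·(G−V) with t = -3/2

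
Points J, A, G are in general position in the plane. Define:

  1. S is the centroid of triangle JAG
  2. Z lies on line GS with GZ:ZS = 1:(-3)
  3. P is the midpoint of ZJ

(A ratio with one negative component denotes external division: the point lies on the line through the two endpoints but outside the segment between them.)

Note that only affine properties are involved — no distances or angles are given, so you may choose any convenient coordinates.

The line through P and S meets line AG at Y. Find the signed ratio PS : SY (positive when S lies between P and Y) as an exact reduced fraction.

PS:SY = 1/4

Choose coordinates J = (0, 0), A = (1, 0), G = (0, 1).
1. S is the centroid of triangle JAG ⇒ S = (1/3, 1/3)
2. Z lies on line GS with GZ:ZS = 1:(-3) ⇒ Z = (-1/6, 4/3)
3. P is the midpoint of ZJ ⇒ P = (-1/12, 2/3)
line PS meets AG at Y = (2, -1)
S = P + t·(Y−P) with t = 1/5, so PS:SY = 1/5:4/5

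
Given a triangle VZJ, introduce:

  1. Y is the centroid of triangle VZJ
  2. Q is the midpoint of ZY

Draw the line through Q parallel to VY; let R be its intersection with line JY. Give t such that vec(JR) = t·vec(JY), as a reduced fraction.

Assign V = (0, 0), Z = (1, 0), J = (0, 1) — the answer is frame-independent, so this choice is without loss of generality.
1. Y is the centroid of triangle VZJ ⇒ Y = (1/3, 1/3)
2. Q is the midpoint of ZY ⇒ Q = (2/3, 1/6)
through Q parallel to VY: direction (1/3, 1/3); meets JY at R = (1/2, 0)
R = J + t·(Y−J) with t = 3/2

t = 3/2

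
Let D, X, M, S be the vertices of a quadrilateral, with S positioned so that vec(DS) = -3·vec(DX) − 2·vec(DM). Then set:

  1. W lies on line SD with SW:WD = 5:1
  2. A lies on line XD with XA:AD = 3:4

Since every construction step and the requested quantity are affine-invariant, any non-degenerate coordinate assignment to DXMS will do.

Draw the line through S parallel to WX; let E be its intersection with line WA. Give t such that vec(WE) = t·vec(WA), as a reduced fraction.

t = -35/3

Set D = (0, 0), X = (1, 0), M = (0, 1), S = (-3, -2); any affine frame gives the same invariant.
1. W lies on line SD with SW:WD = 5:1 ⇒ W = (-1/2, -1/3)
2. A lies on line XD with XA:AD = 3:4 ⇒ A = (4/7, 0)
through S parallel to WX: direction (3/2, 1/3); meets WA at E = (-13, -38/9)
E = W + t·(A−W) with t = -35/3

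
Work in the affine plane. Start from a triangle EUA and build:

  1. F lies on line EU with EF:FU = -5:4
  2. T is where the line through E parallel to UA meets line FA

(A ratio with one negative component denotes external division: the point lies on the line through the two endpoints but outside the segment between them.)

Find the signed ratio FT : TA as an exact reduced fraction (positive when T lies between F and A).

FT:TA = -5

Set E = (0, 0), U = (1, 0), A = (0, 1); any affine frame gives the same invariant.
1. F lies on line EU with EF:FU = -5:4 ⇒ F = (5, 0)
2. T is where the line through E parallel to UA meets line FA ⇒ T = (-5/4, 5/4)
T = F + t·(A−F) with t = 5/4, so FT:TA = t:(1−t) = 5/4:-1/4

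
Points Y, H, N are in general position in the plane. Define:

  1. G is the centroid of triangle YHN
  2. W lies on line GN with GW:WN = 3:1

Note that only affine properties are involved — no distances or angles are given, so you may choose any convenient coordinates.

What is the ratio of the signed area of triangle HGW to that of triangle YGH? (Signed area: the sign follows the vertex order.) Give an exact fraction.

Choose coordinates Y = (0, 0), H = (1, 0), N = (0, 1).
1. G is the centroid of triangle YHN ⇒ G = (1/3, 1/3)
2. W lies on line GN with GW:WN = 3:1 ⇒ W = (1/12, 5/6)
2·[HGW] = -1/4, 2·[YGH] = -1/3
[HGW]:[YGH] = -1/4:-1/3 = 3/4

[HGW]:[YGH] = 3/4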